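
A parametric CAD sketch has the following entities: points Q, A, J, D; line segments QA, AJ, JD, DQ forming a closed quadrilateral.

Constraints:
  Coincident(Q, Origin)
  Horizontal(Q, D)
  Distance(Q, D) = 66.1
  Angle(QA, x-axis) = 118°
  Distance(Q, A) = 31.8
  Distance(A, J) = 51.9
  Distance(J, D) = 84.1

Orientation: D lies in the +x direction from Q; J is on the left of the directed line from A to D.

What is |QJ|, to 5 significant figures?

70.809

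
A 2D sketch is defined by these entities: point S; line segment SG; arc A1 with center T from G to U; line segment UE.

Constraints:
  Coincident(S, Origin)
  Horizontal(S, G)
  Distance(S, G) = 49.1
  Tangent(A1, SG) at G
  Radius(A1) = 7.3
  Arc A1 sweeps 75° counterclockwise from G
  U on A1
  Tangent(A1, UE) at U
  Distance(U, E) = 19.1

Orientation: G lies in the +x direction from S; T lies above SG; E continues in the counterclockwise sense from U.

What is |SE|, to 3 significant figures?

65.6

On A1, G sits at bearing -90° from T; a 75° counterclockwise sweep puts U at bearing -15°, so U = T + 7.3·(cos -15°, sin -15°) = (56.2, 5.41). Tangency of A1 to UE means the radius TU is perpendicular to UE, so UE runs along (−sin -15°, cos -15°); with |UE| = 19.1, E = (61.1, 23.9). Then |SE| = |E − S| = 65.6.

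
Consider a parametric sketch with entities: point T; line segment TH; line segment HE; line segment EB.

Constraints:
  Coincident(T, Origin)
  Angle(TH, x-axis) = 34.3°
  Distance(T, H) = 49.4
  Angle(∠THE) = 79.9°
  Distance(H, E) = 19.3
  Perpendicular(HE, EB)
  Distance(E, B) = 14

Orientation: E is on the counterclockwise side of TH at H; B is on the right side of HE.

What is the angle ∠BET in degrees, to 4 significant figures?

167.7°

∠THE = 79.9°, so HE runs at 34.3° + (180° − 79.9°) = 134.4° from the x-axis; with |HE| = 19.3, E = H + 19.3·(cos 134.4°, sin 134.4°) = (27.31, 41.63). The perpendicularity gives EB at right angles to HE; with |EB| = 14.0 on the right of HE, B = E + 14.0·(0.7145, 0.6997) = (37.31, 51.42). Then cos ∠BET = EB·ET / (|EB||ET|), giving 167.7°.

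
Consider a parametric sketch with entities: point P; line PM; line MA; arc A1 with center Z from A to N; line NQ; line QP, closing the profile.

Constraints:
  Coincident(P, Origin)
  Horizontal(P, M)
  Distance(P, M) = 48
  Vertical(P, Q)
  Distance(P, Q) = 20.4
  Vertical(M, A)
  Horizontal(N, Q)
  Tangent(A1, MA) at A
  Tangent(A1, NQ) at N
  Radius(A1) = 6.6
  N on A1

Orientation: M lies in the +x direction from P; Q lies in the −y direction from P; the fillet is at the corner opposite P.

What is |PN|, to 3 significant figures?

46.2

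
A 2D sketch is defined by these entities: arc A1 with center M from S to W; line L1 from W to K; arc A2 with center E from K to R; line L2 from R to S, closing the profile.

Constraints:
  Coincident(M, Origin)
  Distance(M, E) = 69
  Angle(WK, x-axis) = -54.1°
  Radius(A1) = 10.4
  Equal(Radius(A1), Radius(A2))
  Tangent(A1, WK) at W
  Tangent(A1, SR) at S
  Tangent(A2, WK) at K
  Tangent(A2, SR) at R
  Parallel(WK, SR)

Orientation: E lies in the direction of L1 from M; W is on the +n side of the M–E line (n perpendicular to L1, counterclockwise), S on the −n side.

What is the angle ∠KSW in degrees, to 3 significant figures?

73.2°

Tangency of A1 to both parallel lines with radius 10.4 puts W and S at M ± 10.4·n: W = (8.42, 6.10), S = (-8.42, -6.10). Equal radii place K and R the same way about E: K = E + 10.4·n = (48.9, -49.8), R = E − 10.4·n = (32.0, -62.0). Then cos ∠KSW = SK·SW / (|SK||SW|), giving 73.2°.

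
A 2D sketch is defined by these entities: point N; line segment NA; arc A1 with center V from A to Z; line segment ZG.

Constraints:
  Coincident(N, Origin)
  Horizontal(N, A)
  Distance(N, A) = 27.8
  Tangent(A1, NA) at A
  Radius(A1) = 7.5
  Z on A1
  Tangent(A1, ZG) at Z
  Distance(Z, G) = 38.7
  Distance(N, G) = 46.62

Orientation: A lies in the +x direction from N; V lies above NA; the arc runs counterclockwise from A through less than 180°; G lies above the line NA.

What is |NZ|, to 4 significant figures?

36.05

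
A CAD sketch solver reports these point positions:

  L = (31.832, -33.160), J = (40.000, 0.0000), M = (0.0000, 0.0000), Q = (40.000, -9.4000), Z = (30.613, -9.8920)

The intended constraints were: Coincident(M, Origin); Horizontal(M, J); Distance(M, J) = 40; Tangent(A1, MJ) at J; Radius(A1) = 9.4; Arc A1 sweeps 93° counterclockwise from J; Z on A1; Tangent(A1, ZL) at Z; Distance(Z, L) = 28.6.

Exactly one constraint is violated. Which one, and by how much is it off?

Distance(Z, L) = 28.6 — off by 5.30.

M = (0.00, 0.00) ✓; M.y = 0.00, J.y = 0.00 ✓; |MJ| = 40.00 ✓; ∠(QJ, JM) = 90.00° ✓; |QJ| = 9.400 ✓; bearing(Q→Z) − bearing(Q→J) = 93.00° ✓; |QZ| = 9.400 ✓; ∠(QZ, ZL) = 90.00° ✓; |ZL| = 23.30 ✗.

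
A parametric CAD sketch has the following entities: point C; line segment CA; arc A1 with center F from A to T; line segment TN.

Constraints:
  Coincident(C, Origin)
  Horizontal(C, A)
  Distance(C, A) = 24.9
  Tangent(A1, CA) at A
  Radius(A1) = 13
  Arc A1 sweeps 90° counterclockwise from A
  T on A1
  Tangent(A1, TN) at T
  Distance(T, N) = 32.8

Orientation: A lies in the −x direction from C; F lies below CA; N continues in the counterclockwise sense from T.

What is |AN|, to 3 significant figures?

47.6

C is at the origin; C and A share the same y with |CA| = 24.9 and A on the −x side, so A = (-24.9, 0.00). The tangent condition forces FA to be normal to CA, so F = A + (0, -13) = (-24.9, -13.0). On A1, A sits at bearing 90° from F; a 90° counterclockwise sweep puts T at bearing 180°, so T = F + 13.0·(cos 180°, sin 180°) = (-37.9, -13.0). The tangent condition forces FT to be normal to TN, so TN runs along (−sin 180°, cos 180°); with |TN| = 32.8, N = (-37.9, -45.8). Then |AN| = |N − A| = 47.6.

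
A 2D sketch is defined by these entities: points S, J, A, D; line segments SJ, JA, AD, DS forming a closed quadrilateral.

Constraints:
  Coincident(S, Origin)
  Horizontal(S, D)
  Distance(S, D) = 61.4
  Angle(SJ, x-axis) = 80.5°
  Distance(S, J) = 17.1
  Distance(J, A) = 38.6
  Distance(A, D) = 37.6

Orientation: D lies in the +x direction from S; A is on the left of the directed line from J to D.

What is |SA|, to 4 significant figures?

49.37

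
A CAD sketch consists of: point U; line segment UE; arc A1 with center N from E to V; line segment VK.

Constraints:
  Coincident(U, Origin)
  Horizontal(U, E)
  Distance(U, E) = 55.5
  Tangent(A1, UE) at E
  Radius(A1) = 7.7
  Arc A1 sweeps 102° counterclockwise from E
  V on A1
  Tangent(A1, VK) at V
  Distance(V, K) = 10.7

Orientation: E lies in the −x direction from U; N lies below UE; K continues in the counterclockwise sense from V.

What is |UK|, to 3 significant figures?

63.9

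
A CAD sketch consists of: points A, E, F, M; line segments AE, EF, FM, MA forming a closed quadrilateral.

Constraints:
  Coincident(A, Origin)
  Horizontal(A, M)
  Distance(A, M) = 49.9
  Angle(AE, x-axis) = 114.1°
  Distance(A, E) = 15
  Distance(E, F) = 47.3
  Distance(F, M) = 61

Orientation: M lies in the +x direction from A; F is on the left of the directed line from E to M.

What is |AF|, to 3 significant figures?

56.8

Checks: |EF| = 47.30 ✓; |FM| = 61.00 ✓.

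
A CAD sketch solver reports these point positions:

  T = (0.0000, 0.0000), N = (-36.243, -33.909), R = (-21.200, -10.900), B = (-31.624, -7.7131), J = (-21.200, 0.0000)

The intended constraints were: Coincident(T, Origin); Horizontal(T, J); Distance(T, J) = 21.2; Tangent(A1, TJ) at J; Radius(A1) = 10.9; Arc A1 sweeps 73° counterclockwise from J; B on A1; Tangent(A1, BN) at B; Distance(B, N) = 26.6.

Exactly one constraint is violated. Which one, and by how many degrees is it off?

Tangent(A1, BN) at B — off by 7.00°.

T = (0.00, 0.00) ✓; T.y = 0.00, J.y = 0.00 ✓; |TJ| = 21.20 ✓; ∠(RJ, JT) = 90.00° ✓; |RJ| = 10.90 ✓; bearing(R→B) − bearing(R→J) = 73.00° ✓; |RB| = 10.90 ✓; ∠(RB, BN) = 83.00° ✗; |BN| = 26.60 ✓.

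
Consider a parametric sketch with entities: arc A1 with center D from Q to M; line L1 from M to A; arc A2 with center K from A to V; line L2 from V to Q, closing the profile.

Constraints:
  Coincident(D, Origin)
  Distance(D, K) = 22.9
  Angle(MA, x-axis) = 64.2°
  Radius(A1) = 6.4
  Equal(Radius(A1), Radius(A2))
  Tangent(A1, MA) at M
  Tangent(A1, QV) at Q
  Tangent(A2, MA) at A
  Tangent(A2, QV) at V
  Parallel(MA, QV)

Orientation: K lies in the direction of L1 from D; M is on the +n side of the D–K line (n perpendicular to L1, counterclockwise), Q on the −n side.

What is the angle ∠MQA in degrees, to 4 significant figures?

60.80°

The slot axis is L1's direction at 64.2°, so u = (cos 64.2°, sin 64.2°) = (0.4352, 0.9003) and n = (−sin 64.2°, cos 64.2°) = (-0.9003, 0.4352). D is at the origin and K lies 22.9 along u from D, so K = 22.9·u = (9.967, 20.62). Tangency of A1 to both parallel lines with radius 6.4 puts M and Q at D ± 6.4·n: M = (-5.762, 2.785), Q = (5.762, -2.785). Equal radii place A and V the same way about K: A = K + 6.4·n = (4.205, 23.40), V = K − 6.4·n = (15.73, 17.83). Then cos ∠MQA = QM·QA / (|QM||QA|), giving 60.80°.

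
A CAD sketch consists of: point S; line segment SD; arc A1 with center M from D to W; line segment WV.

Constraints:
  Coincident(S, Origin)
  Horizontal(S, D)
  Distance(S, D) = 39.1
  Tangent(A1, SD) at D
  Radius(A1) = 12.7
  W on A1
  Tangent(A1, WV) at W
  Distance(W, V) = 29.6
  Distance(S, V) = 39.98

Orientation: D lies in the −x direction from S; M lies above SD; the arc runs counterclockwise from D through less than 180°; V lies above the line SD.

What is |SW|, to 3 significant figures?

28.4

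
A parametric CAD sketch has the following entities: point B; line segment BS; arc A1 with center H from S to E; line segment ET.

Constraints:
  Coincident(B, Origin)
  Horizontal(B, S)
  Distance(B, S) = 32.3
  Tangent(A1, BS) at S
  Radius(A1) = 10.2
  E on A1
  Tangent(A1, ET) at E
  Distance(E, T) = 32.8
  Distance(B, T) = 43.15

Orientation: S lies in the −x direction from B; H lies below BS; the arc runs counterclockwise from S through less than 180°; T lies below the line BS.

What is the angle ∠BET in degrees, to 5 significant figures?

67.741°

Checks: ∠(HS, SB) = 90.00° ✓; |HE| = 10.20 ✓; ∠(HE, ET) = 90.00° ✓; |ET| = 32.80 ✓; |BT| = 43.15 ✓.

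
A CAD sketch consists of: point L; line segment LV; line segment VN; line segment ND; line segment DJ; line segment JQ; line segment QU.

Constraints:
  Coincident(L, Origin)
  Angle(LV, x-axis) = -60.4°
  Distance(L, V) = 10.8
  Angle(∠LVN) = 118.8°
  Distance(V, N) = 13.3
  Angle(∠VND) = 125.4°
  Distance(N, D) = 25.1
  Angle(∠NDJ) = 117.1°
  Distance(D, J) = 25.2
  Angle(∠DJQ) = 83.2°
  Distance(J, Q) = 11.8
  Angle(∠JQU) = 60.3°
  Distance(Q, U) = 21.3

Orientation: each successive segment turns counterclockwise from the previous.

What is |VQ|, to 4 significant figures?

36.73

L is at the origin; LV runs at -60.4° with length 10.8, so V = (5.335, -9.391). ∠LVN = 118.8° gives VN at 0.8000° from the x-axis; with |VN| = 13.3, N = (18.63, -9.205). ∠VND = 125.4° gives ND at 55.40° from the x-axis; with |ND| = 25.1, D = (32.89, 11.46). ∠NDJ = 117.1° gives DJ at 118.3° from the x-axis; with |DJ| = 25.2, J = (20.94, 33.64). ∠DJQ = 83.2° gives JQ at -144.9° from the x-axis; with |JQ| = 11.8, Q = (11.28, 26.86). Then |VQ| = |Q − V| = 36.73.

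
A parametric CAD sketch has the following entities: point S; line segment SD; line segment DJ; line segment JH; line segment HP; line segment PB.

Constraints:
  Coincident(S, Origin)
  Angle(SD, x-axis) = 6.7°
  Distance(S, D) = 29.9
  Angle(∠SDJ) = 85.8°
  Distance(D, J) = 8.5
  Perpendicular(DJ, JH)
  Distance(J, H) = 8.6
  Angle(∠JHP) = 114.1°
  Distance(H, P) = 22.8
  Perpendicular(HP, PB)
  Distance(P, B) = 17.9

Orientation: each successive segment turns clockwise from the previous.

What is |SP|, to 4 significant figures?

18.77

DJ ⟂ JH, so JH runs at -177.5°; with |JH| = 8.6, H = (21.47, -5.379). ∠JHP = 114.1° gives HP at 116.6° from the x-axis; with |HP| = 22.8, P = (11.27, 15.01). Then |SP| = |P − S| = 18.77.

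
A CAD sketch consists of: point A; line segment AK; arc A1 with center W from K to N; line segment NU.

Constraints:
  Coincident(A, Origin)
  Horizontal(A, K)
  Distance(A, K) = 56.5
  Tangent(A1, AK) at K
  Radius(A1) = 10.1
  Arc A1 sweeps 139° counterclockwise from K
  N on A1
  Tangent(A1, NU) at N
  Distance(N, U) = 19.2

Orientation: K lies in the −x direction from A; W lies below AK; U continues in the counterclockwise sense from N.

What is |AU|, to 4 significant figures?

57.31

A is at the origin; A and K share the same y with |AK| = 56.5 and K on the −x side, so K = (-56.50, 0.000). The tangent condition forces WK to be normal to AK, so W = K + (0, -10.1) = (-56.50, -10.10). On A1, K sits at bearing 90° from W; a 139° counterclockwise sweep puts N at bearing 229°, so N = W + 10.1·(cos 229°, sin 229°) = (-63.13, -17.72). Tangency of A1 to NU means the radius WN is perpendicular to NU, so NU runs along (−sin 229°, cos 229°); with |NU| = 19.2, U = (-48.64, -30.32). Then |AU| = |U − A| = 57.31.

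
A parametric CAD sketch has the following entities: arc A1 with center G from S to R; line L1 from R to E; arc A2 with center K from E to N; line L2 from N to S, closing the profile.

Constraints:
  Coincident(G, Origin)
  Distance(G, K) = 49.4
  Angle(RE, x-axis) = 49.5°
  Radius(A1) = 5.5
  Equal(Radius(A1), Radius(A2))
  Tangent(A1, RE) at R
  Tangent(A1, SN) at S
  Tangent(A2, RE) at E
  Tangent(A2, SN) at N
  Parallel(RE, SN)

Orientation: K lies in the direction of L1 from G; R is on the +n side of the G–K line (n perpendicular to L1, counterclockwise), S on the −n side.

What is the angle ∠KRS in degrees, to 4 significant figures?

83.65°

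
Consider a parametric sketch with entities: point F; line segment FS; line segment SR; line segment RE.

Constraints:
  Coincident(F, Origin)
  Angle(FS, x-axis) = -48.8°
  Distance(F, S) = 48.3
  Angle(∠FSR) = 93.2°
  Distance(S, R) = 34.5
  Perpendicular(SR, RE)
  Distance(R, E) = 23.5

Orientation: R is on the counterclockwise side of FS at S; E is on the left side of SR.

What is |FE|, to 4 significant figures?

44.66

F is at the origin; FS runs at -48.8° with length 48.3, so S = 48.3·(cos -48.8°, sin -48.8°) = (31.81, -36.34). ∠FSR = 93.2°, so SR runs at -48.8° + (180° − 93.2°) = 38.00° from the x-axis; with |SR| = 34.5, R = S + 34.5·(cos 38.00°, sin 38.00°) = (59.00, -15.10). SR is perpendicular to RE; with |RE| = 23.5 on the left of SR, E = R + 23.5·(-0.6157, 0.7880) = (44.53, 3.417). Then |FE| = |E − F| = 44.66.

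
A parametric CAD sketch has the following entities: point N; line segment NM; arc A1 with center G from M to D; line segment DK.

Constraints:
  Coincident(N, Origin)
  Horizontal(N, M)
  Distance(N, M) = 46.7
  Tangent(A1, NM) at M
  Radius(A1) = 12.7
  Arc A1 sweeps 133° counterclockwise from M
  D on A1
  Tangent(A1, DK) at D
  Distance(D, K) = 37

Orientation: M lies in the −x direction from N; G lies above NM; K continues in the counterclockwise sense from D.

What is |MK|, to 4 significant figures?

50.98

N is at the origin; NM is horizontal with |NM| = 46.7 and M on the −x side, so M = (-46.70, 0.000). A1 meets NM tangentially, so GM is at right angles to NM, so G = M + (0, 12.7) = (-46.70, 12.70). On A1, M sits at bearing -90° from G; a 133° counterclockwise sweep puts D at bearing 43°, so D = G + 12.7·(cos 43°, sin 43°) = (-37.41, 21.36). Since A1 is tangent to DK there, GD ⟂ DK, so DK runs along (−sin 43°, cos 43°); with |DK| = 37.0, K = (-62.65, 48.42). Then |MK| = |K − M| = 50.98.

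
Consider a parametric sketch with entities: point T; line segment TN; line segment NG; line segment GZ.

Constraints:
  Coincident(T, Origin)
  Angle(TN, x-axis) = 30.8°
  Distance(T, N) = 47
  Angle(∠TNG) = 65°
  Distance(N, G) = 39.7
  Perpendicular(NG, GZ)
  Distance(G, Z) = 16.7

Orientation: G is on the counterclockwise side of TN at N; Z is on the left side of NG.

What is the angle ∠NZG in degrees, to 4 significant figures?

67.19°

∠TNG = 65.0°, so NG runs at 30.8° + (180° − 65.0°) = 145.8° from the x-axis; with |NG| = 39.7, G = N + 39.7·(cos 145.8°, sin 145.8°) = (7.536, 46.38). NG is perpendicular to GZ; with |GZ| = 16.7 on the left of NG, Z = G + 16.7·(-0.5621, -0.8271) = (-1.851, 32.57). Then cos ∠NZG = ZN·ZG / (|ZN||ZG|), giving 67.19°.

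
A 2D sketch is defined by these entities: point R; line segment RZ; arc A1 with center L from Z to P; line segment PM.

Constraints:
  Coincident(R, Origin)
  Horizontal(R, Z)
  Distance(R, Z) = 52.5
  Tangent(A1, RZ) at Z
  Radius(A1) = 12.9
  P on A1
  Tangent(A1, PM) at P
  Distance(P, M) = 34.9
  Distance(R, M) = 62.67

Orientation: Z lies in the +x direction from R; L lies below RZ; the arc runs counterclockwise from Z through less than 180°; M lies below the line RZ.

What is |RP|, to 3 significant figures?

41.7

Checks: |LP| = 12.90 ✓; ∠(LP, PM) = 90.00° ✓; |PM| = 34.90 ✓; |RM| = 62.67 ✓.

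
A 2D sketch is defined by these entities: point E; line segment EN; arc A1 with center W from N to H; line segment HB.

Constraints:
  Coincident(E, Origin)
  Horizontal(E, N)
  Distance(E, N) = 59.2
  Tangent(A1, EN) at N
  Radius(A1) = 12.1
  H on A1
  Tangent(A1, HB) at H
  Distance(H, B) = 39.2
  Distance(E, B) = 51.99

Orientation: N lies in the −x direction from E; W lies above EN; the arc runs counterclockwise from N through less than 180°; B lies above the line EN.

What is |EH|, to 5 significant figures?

48.830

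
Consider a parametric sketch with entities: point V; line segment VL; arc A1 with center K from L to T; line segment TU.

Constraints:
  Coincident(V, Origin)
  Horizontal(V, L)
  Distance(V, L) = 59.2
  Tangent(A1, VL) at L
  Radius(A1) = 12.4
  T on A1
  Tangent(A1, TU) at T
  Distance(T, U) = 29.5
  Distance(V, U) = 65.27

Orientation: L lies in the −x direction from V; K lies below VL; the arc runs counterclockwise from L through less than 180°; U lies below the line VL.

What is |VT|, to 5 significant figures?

71.577

Checks: ∠(KL, LV) = 90.00° ✓; |KT| = 12.40 ✓; ∠(KT, TU) = 90.00° ✓; |TU| = 29.50 ✓; |VU| = 65.27 ✓.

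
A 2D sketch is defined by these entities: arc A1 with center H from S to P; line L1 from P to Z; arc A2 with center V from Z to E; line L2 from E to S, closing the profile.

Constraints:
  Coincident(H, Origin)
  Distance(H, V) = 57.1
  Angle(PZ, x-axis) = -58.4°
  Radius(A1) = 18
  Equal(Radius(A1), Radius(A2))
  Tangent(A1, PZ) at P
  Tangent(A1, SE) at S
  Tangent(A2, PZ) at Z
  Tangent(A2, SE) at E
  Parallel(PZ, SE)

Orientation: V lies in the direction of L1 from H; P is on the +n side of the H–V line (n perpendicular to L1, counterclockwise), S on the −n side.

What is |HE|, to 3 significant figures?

59.9

The slot axis is L1's direction at -58.4°, so u = (cos -58.4°, sin -58.4°) = (0.524, -0.852) and n = (−sin -58.4°, cos -58.4°) = (0.852, 0.524). H is at the origin and V lies 57.1 along u from H, so V = 57.1·u = (29.9, -48.6). Tangency of A1 to both parallel lines with radius 18.0 puts P and S at H ± 18.0·n: P = (15.3, 9.43), S = (-15.3, -9.43). Equal radii place Z and E the same way about V: Z = V + 18.0·n = (45.3, -39.2), E = V − 18.0·n = (14.6, -58.1). Then |HE| = |E − H| = 59.9.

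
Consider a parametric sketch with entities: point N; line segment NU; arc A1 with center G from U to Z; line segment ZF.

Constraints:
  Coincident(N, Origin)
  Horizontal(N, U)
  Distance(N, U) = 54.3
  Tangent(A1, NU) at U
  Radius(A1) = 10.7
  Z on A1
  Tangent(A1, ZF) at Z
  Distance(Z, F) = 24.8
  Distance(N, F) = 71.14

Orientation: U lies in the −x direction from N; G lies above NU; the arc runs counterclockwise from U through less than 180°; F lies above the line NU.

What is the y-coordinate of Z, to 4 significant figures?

17.18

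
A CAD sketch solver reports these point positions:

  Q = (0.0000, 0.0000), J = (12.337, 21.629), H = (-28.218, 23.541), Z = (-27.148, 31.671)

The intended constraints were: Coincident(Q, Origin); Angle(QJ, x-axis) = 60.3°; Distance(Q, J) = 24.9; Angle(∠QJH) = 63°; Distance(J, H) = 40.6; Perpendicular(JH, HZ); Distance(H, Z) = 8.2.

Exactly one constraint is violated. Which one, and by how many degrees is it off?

Perpendicular(JH, HZ) — off by 4.80°.

Q = (0.00, 0.00) ✓; QJ at 60.30° ✓; |QJ| = 24.90 ✓; ∠QJH = 63.00° ✓; |JH| = 40.60 ✓; ∠(JH, HZ) = 94.80° ✗; |HZ| = 8.200 ✓.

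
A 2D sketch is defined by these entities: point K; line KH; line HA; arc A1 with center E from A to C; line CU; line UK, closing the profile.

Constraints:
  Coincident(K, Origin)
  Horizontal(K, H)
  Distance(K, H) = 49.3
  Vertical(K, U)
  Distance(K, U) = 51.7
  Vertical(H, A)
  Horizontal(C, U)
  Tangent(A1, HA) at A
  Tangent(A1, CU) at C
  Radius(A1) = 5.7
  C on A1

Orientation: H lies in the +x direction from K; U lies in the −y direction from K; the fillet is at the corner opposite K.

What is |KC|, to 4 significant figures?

67.63

K is at the origin; K and H share the same y with |KH| = 49.3 and H on the +x side, so H = (49.30, 0.000). KU is vertical with |KU| = 51.7 and U on the −y side, so U = (0.000, -51.70). The virtual corner opposite K is at (49.30, -51.70). The tangent condition forces EA to be normal to HA and A1 meets CU tangentially, so EC is at right angles to CU, with radius 5.7, so the center E sits 5.7 in from both sides at E = (43.60, -46.00). That places the tangent points at A = (49.30, -46.00) on HA and C = (43.60, -51.70) on CU. Then |KC| = |C − K| = 67.63.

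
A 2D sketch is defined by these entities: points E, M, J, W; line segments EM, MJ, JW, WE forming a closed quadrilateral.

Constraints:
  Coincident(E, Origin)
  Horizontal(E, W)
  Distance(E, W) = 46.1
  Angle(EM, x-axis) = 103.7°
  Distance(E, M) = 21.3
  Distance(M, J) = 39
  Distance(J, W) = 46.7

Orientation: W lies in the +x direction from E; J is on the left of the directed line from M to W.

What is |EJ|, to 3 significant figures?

50.6

Checks: |MJ| = 39.00 ✓; |JW| = 46.70 ✓.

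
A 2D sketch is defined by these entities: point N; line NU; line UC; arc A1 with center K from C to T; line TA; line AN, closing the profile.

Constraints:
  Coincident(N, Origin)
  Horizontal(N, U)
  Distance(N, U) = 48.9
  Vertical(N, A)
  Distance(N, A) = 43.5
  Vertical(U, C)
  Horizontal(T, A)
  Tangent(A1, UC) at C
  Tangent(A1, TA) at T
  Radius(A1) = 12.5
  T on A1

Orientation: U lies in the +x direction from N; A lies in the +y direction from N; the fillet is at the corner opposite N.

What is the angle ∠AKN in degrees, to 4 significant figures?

59.37°

N is at the origin; NU is horizontal with |NU| = 48.9 and U on the +x side, so U = (48.90, 0.000). NA is vertical with |NA| = 43.5 and A on the +y side, so A = (0.000, 43.50). The virtual corner opposite N is at (48.90, 43.50). Tangency of A1 to UC means the radius KC is perpendicular to UC and the tangent condition forces KT to be normal to TA, with radius 12.5, so the center K sits 12.5 in from both sides at K = (36.40, 31.00). Then cos ∠AKN = KA·KN / (|KA||KN|), giving 59.37°.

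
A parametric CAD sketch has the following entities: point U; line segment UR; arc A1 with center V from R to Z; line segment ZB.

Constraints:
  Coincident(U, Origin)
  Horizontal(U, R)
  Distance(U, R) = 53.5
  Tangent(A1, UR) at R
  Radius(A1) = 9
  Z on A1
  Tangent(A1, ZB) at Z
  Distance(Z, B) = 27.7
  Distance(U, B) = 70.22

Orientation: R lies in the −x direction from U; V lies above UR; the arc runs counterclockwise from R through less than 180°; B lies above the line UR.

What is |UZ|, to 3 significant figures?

47.6

Checks: |VZ| = 9.000 ✓; ∠(VZ, ZB) = 90.00° ✓; |ZB| = 27.70 ✓; |UB| = 70.22 ✓.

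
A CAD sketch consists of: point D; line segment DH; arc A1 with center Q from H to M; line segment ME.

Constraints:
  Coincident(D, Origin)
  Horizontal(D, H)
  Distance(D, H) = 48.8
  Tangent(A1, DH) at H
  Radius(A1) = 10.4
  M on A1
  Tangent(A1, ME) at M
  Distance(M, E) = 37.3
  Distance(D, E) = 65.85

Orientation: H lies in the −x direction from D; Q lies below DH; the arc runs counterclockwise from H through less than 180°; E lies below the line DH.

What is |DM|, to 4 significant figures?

60.15

Checks: |QM| = 10.40 ✓; ∠(QM, ME) = 90.00° ✓; |ME| = 37.30 ✓; |DE| = 65.85 ✓.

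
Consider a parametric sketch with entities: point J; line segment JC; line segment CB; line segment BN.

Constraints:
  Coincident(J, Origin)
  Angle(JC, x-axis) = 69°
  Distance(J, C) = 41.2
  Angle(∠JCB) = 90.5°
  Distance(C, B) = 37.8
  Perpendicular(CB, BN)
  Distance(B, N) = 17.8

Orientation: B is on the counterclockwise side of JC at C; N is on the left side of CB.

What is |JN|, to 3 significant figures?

44.8

J is at the origin; JC runs at 69.0° with length 41.2, so C = 41.2·(cos 69.0°, sin 69.0°) = (14.8, 38.5). ∠JCB = 90.5°, so CB runs at 69.0° + (180° − 90.5°) = 158° from the x-axis; with |CB| = 37.8, B = C + 37.8·(cos 158°, sin 158°) = (-20.4, 52.3). The perpendicularity gives BN at right angles to CB; with |BN| = 17.8 on the left of CB, N = B + 17.8·(-0.367, -0.930) = (-26.9, 35.8). Then |JN| = |N − J| = 44.8.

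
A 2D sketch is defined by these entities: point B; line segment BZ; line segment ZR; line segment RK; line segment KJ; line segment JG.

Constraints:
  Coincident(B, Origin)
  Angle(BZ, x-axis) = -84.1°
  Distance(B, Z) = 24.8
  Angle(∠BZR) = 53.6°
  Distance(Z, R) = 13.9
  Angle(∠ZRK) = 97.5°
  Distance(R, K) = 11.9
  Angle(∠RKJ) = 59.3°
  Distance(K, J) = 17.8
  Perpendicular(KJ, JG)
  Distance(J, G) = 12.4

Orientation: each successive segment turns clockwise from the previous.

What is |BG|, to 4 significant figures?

28.66

∠RKJ = 59.3° gives KJ at -53.70° from the x-axis; with |KJ| = 17.8, J = (5.760, -21.01). KJ is perpendicular to JG, so JG runs at -143.7°; with |JG| = 12.4, G = (-4.233, -28.35). Then |BG| = |G − B| = 28.66.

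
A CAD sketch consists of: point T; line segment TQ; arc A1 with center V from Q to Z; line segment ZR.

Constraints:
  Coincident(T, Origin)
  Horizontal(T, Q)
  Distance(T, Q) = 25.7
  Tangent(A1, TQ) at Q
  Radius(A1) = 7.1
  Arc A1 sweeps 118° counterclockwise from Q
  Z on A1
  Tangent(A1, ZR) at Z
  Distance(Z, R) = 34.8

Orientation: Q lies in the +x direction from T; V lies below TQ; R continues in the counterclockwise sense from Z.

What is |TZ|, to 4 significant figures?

22.05

T is at the origin; TQ is horizontal with |TQ| = 25.7 and Q on the +x side, so Q = (25.70, 0.000). Since A1 is tangent to TQ there, VQ ⟂ TQ, so V = Q + (0, -7.1) = (25.70, -7.100). On A1, Q sits at bearing 90° from V; a 118° counterclockwise sweep puts Z at bearing 208°, so Z = V + 7.1·(cos 208°, sin 208°) = (19.43, -10.43). Then |TZ| = |Z − T| = 22.05.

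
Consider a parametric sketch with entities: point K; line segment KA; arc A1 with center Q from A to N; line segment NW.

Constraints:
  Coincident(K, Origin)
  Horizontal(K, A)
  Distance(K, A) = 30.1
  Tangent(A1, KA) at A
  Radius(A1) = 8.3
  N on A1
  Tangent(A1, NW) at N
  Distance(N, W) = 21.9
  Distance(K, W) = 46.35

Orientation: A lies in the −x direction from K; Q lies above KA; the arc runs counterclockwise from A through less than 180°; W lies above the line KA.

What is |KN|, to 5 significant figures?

26.155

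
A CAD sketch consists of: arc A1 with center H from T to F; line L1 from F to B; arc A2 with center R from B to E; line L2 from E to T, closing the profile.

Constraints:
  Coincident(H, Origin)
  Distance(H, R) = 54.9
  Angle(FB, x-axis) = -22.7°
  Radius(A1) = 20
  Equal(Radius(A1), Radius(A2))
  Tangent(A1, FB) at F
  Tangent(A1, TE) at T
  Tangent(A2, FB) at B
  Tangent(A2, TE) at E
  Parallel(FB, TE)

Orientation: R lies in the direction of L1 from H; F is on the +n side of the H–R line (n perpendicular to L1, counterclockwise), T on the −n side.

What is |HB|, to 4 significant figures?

58.43

Tangency of A1 to both parallel lines with radius 20.0 puts F and T at H ± 20.0·n: F = (7.718, 18.45), T = (-7.718, -18.45). Equal radii place B and E the same way about R: B = R + 20.0·n = (58.37, -2.735), E = R − 20.0·n = (42.93, -39.64). Then |HB| = |B − H| = 58.43.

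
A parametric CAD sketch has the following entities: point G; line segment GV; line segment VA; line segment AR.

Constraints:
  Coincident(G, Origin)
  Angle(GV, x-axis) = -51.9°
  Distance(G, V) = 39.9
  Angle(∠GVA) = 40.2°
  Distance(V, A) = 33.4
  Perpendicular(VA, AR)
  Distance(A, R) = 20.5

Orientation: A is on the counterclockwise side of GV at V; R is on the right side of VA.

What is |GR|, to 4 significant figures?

46.35

G is at the origin; GV runs at -51.9° with length 39.9, so V = 39.9·(cos -51.9°, sin -51.9°) = (24.62, -31.40). ∠GVA = 40.2°, so VA runs at -51.9° + (180° − 40.2°) = 87.90° from the x-axis; with |VA| = 33.4, A = V + 33.4·(cos 87.90°, sin 87.90°) = (25.84, 1.979). VA is perpendicular to AR; with |AR| = 20.5 on the right of VA, R = A + 20.5·(0.9993, -0.03664) = (46.33, 1.228). Then |GR| = |R − G| = 46.35.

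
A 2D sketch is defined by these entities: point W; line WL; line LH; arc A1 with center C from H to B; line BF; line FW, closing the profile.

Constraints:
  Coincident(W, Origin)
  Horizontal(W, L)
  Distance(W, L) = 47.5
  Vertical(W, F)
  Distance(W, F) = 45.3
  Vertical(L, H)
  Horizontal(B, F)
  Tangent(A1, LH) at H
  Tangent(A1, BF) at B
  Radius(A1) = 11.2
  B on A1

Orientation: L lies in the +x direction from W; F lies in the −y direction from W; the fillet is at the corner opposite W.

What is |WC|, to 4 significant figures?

49.80

W and F share the same x with |WF| = 45.3 and F on the −y side, so F = (0.000, -45.30). The virtual corner opposite W is at (47.50, -45.30). Since A1 is tangent to LH there, CH ⟂ LH and A1 meets BF tangentially, so CB is at right angles to BF, with radius 11.2, so the center C sits 11.2 in from both sides at C = (36.30, -34.10). Then |WC| = |C − W| = 49.80.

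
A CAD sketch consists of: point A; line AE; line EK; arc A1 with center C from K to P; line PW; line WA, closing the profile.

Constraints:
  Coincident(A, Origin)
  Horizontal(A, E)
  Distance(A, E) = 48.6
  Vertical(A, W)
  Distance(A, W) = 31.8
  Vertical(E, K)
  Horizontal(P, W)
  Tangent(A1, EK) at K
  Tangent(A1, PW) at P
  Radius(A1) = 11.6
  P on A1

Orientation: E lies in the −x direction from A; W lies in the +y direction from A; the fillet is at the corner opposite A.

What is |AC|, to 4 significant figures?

42.15

A is at the origin; AE is horizontal with |AE| = 48.6 and E on the −x side, so E = (-48.60, 0.000). AW is vertical with |AW| = 31.8 and W on the +y side, so W = (0.000, 31.80). The virtual corner opposite A is at (-48.60, 31.80). A1 meets EK tangentially, so CK is at right angles to EK and tangency of A1 to PW means the radius CP is perpendicular to PW, with radius 11.6, so the center C sits 11.6 in from both sides at C = (-37.00, 20.20). Then |AC| = |C − A| = 42.15.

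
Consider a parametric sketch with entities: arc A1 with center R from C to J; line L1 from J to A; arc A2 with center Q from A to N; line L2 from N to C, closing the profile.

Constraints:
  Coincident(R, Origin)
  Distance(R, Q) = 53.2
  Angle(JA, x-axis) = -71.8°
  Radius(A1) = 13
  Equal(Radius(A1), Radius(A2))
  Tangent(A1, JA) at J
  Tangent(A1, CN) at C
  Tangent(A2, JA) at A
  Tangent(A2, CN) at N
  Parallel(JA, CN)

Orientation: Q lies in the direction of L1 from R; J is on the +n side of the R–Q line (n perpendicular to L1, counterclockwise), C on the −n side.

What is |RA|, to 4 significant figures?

54.77

The slot axis is L1's direction at -71.8°, so u = (cos -71.8°, sin -71.8°) = (0.3123, -0.9500) and n = (−sin -71.8°, cos -71.8°) = (0.9500, 0.3123). R is at the origin and Q lies 53.2 along u from R, so Q = 53.2·u = (16.62, -50.54). Tangency of A1 to both parallel lines with radius 13.0 puts J and C at R ± 13.0·n: J = (12.35, 4.060), C = (-12.35, -4.060). Equal radii place A and N the same way about Q: A = Q + 13.0·n = (28.97, -46.48), N = Q − 13.0·n = (4.267, -54.60). Then |RA| = |A − R| = 54.77.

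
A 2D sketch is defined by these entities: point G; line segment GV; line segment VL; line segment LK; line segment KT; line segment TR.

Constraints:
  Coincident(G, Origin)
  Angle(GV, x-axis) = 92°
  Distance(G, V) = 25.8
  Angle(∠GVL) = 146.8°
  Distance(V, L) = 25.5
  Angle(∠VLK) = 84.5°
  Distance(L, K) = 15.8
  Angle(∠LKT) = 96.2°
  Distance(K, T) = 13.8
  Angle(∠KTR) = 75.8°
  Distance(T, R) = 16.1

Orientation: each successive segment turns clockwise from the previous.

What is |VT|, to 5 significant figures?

18.880

G is at the origin; GV runs at 92.0° with length 25.8, so V = (-0.90041, 25.784). ∠GVL = 146.8° gives VL at 58.800° from the x-axis; with |VL| = 25.5, L = (12.309, 47.596). ∠VLK = 84.5° gives LK at -36.700° from the x-axis; with |LK| = 15.8, K = (24.977, 38.154). ∠LKT = 96.2° gives KT at -120.50° from the x-axis; with |KT| = 13.8, T = (17.973, 26.263). Then |VT| = |T − V| = 18.880.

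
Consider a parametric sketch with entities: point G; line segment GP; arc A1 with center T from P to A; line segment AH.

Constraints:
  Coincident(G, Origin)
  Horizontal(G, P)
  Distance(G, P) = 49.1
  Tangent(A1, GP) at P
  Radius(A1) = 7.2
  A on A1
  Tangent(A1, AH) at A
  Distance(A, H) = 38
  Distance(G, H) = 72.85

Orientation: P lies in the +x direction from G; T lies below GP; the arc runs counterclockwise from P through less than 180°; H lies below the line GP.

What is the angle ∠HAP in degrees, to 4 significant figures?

123.5°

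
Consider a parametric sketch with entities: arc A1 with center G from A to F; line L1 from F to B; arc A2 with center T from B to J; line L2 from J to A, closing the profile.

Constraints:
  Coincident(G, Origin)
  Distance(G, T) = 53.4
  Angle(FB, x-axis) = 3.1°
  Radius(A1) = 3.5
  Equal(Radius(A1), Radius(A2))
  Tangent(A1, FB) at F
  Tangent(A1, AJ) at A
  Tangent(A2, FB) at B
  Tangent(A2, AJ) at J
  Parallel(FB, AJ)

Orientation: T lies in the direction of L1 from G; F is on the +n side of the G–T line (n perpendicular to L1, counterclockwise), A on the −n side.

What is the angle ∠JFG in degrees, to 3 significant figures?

82.5°

Tangency of A1 to both parallel lines with radius 3.5 puts F and A at G ± 3.5·n: F = (-0.189, 3.49), A = (0.189, -3.49). Equal radii place B and J the same way about T: B = T + 3.5·n = (53.1, 6.38), J = T − 3.5·n = (53.5, -0.607). Then cos ∠JFG = FJ·FG / (|FJ||FG|), giving 82.5°.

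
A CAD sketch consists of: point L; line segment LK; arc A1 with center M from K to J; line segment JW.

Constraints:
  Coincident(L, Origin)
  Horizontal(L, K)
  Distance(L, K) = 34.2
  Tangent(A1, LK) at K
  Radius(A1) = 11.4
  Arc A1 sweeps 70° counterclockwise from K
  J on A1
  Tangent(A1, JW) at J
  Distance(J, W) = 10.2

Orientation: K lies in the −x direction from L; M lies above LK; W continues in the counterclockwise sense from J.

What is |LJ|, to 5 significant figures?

24.656

L is at the origin; L and K share the same y with |LK| = 34.2 and K on the −x side, so K = (-34.200, 0.0000). The tangent condition forces MK to be normal to LK, so M = K + (0, 11.4) = (-34.200, 11.400). On A1, K sits at bearing -90° from M; a 70° counterclockwise sweep puts J at bearing -20°, so J = M + 11.4·(cos -20°, sin -20°) = (-23.488, 7.5010). Then |LJ| = |J − L| = 24.656.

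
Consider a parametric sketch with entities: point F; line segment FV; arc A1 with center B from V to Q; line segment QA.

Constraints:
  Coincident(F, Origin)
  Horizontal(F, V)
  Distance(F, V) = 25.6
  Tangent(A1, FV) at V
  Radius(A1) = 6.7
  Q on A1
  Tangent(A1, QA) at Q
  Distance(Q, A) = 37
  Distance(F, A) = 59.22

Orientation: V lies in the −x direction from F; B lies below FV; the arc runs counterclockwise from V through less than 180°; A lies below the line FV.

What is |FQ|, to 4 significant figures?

32.23

F is at the origin; FV is horizontal with |FV| = 25.6 and V on the −x side, so V = (-25.60, 0.000). Tangency of A1 to FV means the radius BV is perpendicular to FV, so B = V + (0, -6.7) = (-25.60, -6.700). Since BQ ⟂ QA (tangency), |BA| = √(6.7² + 37.0²) = 37.60 regardless of where Q sits on A1. So A lies on both circle(F, 59.22) and circle(B, 37.60); the below-FV intersection is A = (-44.26, -39.34). Q is the foot of the tangent from A: Q = (-31.92, -4.465).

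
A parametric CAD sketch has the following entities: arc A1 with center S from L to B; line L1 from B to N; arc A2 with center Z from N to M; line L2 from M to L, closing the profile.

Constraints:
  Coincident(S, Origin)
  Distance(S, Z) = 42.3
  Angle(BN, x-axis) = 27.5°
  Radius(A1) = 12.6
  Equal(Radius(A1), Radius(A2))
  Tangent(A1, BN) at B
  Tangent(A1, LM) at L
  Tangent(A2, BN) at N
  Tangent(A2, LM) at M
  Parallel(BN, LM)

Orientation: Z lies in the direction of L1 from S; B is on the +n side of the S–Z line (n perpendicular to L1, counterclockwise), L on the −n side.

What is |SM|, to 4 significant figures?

44.14

Tangency of A1 to both parallel lines with radius 12.6 puts B and L at S ± 12.6·n: B = (-5.818, 11.18), L = (5.818, -11.18). Equal radii place N and M the same way about Z: N = Z + 12.6·n = (31.70, 30.71), M = Z − 12.6·n = (43.34, 8.356). Then |SM| = |M − S| = 44.14.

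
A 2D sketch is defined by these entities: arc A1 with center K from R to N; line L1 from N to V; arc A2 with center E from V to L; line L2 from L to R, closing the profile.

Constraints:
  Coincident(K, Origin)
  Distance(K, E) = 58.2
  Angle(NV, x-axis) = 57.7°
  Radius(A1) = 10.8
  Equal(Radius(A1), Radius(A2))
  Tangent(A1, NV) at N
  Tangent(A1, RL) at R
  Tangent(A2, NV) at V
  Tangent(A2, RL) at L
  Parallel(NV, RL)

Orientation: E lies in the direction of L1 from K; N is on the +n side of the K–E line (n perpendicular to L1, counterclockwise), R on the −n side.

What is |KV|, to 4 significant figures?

59.19

The slot axis is L1's direction at 57.7°, so u = (cos 57.7°, sin 57.7°) = (0.5344, 0.8453) and n = (−sin 57.7°, cos 57.7°) = (-0.8453, 0.5344). K is at the origin and E lies 58.2 along u from K, so E = 58.2·u = (31.10, 49.19). Tangency of A1 to both parallel lines with radius 10.8 puts N and R at K ± 10.8·n: N = (-9.129, 5.771), R = (9.129, -5.771). Equal radii place V and L the same way about E: V = E + 10.8·n = (21.97, 54.97), L = E − 10.8·n = (40.23, 43.42). Then |KV| = |V − K| = 59.19.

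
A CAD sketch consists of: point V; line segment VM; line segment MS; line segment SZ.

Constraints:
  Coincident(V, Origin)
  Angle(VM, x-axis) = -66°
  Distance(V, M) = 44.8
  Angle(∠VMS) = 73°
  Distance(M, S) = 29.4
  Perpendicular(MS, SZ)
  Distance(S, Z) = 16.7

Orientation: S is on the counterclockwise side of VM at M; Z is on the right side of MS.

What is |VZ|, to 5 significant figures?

61.734

V is at the origin; VM runs at -66.0° with length 44.8, so M = 44.8·(cos -66.0°, sin -66.0°) = (18.222, -40.927). ∠VMS = 73.0°, so MS runs at -66.0° + (180° − 73.0°) = 41.000° from the x-axis; with |MS| = 29.4, S = M + 29.4·(cos 41.000°, sin 41.000°) = (40.410, -21.639). MS ⟂ SZ; with |SZ| = 16.7 on the right of MS, Z = S + 16.7·(0.65606, -0.75471) = (51.366, -34.242). Then |VZ| = |Z − V| = 61.734.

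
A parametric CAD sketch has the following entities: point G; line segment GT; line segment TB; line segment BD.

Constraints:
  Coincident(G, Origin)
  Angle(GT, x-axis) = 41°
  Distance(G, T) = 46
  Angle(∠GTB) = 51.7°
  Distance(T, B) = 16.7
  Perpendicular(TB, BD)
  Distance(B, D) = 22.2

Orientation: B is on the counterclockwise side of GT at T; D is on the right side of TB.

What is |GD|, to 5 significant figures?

59.484

∠GTB = 51.7°, so TB runs at 41.0° + (180° − 51.7°) = 169.30° from the x-axis; with |TB| = 16.7, B = T + 16.7·(cos 169.30°, sin 169.30°) = (18.307, 33.279). TB ⟂ BD; with |BD| = 22.2 on the right of TB, D = B + 22.2·(0.18567, 0.98261) = (22.429, 55.093). Then |GD| = |D − G| = 59.484.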